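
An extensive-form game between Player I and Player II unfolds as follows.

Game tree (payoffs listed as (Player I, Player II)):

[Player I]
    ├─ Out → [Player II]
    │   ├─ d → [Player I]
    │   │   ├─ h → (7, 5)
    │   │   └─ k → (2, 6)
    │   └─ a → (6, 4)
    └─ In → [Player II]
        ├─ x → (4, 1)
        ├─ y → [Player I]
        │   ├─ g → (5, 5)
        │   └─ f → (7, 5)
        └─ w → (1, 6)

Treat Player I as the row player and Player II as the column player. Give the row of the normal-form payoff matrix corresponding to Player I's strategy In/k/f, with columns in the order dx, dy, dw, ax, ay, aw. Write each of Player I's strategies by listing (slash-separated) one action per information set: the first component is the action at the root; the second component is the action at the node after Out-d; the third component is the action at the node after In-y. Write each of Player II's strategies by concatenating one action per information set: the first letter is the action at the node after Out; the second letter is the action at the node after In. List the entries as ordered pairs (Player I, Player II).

vs dx: Player I plays In → Player II plays x at [In] → (4, 1)
vs dy: Player I plays In → Player II plays y at [In] → Player I plays f at [In-y] → (7, 5)
vs dw: Player I plays In → Player II plays w at [In] → (1, 6)
vs ax: Player I plays In → Player II plays x at [In] → (4, 1)
vs ay: Player I plays In → Player II plays y at [In] → Player I plays f at [In-y] → (7, 5)
vs aw: Player I plays In → Player II plays w at [In] → (1, 6)

(4,1) (7,5) (1,6) (4,1) (7,5) (1,6)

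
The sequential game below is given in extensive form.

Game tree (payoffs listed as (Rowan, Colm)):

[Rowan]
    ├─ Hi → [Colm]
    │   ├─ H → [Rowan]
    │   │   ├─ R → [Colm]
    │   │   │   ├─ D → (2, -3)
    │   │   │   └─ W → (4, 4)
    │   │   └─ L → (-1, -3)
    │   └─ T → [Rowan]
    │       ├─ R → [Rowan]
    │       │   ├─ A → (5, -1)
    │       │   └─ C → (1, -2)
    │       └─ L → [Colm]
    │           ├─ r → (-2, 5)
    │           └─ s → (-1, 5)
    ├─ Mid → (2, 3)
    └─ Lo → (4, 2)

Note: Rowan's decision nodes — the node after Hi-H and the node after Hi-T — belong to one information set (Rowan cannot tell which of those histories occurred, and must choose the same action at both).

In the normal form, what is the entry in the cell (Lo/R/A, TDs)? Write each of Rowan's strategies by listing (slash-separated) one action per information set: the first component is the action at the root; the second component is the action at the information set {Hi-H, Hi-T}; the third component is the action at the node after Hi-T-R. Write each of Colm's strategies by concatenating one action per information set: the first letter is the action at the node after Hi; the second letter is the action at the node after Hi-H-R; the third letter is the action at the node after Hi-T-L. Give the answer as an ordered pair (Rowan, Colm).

Trace the play path from the root:
  Rowan plays Lo
→ terminal payoff (4, 2).
(Rowan's choice at the information set {Hi-H, Hi-T} is never reached on this path, so it doesn't affect the outcome.)

(4, 2)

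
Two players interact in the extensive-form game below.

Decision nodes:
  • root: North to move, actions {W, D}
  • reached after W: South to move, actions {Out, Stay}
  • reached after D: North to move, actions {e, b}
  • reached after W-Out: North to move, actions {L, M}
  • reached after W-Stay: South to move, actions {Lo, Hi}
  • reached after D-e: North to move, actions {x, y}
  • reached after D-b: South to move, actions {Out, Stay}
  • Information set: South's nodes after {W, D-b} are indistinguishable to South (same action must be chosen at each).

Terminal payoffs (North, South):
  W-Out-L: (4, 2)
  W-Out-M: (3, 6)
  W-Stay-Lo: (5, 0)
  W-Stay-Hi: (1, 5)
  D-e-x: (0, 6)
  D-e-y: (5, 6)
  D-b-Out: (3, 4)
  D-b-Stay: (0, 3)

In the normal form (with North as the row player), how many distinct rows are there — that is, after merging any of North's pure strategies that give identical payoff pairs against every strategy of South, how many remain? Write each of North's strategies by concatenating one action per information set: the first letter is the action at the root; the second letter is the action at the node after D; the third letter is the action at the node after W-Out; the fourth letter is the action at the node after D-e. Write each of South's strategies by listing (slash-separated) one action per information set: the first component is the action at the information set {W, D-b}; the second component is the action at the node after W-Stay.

North has 16 pure strategies: WeLx, WeLy, WeMx, WeMy, WbLx, WbLy, WbMx, WbMy, DeLx, DeLy, DeMx, DeMy, DbLx, DbLy, DbMx, DbMy. Columns: Out/Lo, Out/Hi, Stay/Lo, Stay/Hi.
{WeLx, WeLy, WbLx, WbLy} → row (4,2) (4,2) (5,0) (1,5)
{WeMx, WeMy, WbMx, WbMy} → row (3,6) (3,6) (5,0) (1,5)
{DeLx, DeMx} → row (0,6) (0,6) (0,6) (0,6)
{DeLy, DeMy} → row (5,6) (5,6) (5,6) (5,6)
{DbLx, DbLy, DbMx, DbMy} → row (3,4) (3,4) (0,3) (0,3)
That's 5 distinct rows out of 16 strategies.

5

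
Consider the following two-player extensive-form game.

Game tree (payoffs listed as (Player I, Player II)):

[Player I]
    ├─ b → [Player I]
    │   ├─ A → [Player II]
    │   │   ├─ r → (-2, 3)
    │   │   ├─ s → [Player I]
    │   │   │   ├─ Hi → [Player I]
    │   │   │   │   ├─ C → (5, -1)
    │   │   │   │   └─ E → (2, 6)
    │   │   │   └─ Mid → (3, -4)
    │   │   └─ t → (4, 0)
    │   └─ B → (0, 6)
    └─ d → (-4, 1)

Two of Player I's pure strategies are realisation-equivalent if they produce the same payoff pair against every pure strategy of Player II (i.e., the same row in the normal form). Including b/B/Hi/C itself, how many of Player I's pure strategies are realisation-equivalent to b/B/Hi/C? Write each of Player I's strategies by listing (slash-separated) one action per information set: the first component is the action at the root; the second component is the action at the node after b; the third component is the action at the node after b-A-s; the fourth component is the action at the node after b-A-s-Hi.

4

Row for b/B/Hi/C (columns r, s, t): (0,6) (0,6) (0,6).
Under b/B/Hi/C, Player I's choice at the node after b-A-s and at the node after b-A-s-Hi can never be reached regardless of what Player II does, so varying those choices leaves every outcome unchanged.
Holding the reachable choices fixed and varying the unreachable ones freely already gives 2 × 2 = 4 equivalent strategies.
No other strategy reproduces this row, so those 4 are the full class: b/B/Hi/C, b/B/Hi/E, b/B/Mid/C, b/B/Mid/E.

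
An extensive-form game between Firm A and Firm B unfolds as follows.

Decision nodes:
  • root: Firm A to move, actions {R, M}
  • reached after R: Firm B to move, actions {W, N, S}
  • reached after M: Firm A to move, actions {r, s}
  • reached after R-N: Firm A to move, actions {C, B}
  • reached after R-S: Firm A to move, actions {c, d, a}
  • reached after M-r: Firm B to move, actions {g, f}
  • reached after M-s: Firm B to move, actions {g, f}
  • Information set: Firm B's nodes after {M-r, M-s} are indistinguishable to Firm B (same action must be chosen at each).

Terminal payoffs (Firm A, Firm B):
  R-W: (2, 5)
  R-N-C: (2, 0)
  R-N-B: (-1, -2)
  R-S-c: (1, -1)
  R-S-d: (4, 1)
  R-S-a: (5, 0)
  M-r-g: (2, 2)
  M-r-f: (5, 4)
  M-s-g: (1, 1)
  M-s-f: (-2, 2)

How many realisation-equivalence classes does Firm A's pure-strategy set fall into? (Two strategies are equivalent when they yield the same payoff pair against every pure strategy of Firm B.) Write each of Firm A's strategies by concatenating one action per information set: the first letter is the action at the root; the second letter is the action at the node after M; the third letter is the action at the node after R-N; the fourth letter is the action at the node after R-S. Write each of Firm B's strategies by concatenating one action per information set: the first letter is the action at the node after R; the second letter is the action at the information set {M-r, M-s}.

8

Firm A has 24 pure strategies: RrCc, RrCd, RrCa, RrBc, RrBd, RrBa, RsCc, RsCd, RsCa, RsBc, RsBd, RsBa, MrCc, MrCd, MrCa, MrBc, MrBd, MrBa, MsCc, MsCd, MsCa, MsBc, MsBd, MsBa. Columns: Wg, Wf, Ng, Nf, Sg, Sf.
{RrCc, RsCc} → row (2,5) (2,5) (2,0) (2,0) (1,-1) (1,-1)
{RrCd, RsCd} → row (2,5) (2,5) (2,0) (2,0) (4,1) (4,1)
{RrCa, RsCa} → row (2,5) (2,5) (2,0) (2,0) (5,0) (5,0)
{RrBc, RsBc} → row (2,5) (2,5) (-1,-2) (-1,-2) (1,-1) (1,-1)
{RrBd, RsBd} → row (2,5) (2,5) (-1,-2) (-1,-2) (4,1) (4,1)
{RrBa, RsBa} → row (2,5) (2,5) (-1,-2) (-1,-2) (5,0) (5,0)
{MrCc, MrCd, MrCa, MrBc, MrBd, MrBa} → row (2,2) (5,4) (2,2) (5,4) (2,2) (5,4)
{MsCc, MsCd, MsCa, MsBc, MsBd, MsBa} → row (1,1) (-2,2) (1,1) (-2,2) (1,1) (-2,2)
That's 8 distinct rows out of 24 strategies.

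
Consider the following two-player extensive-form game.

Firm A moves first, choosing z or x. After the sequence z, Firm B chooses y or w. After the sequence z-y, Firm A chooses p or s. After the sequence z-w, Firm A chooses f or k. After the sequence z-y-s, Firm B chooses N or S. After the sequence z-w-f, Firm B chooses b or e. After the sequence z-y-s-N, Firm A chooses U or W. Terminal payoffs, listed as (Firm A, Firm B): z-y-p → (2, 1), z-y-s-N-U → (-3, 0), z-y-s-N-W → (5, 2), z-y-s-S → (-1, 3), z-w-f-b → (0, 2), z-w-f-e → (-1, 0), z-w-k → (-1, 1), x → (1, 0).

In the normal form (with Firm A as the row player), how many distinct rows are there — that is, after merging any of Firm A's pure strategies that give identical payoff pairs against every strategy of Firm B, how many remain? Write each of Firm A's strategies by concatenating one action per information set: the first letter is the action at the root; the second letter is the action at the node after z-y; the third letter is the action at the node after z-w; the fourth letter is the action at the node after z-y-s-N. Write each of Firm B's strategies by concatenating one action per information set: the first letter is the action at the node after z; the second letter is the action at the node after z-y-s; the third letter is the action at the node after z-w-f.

Firm A has 16 pure strategies: zpfU, zpfW, zpkU, zpkW, zsfU, zsfW, zskU, zskW, xpfU, xpfW, xpkU, xpkW, xsfU, xsfW, xskU, xskW. Columns: yNb, yNe, ySb, ySe, wNb, wNe, wSb, wSe.
{zpfU, zpfW} → row (2,1) (2,1) (2,1) (2,1) (0,2) (-1,0) (0,2) (-1,0)
{zpkU, zpkW} → row (2,1) (2,1) (2,1) (2,1) (-1,1) (-1,1) (-1,1) (-1,1)
{zsfU} → row (-3,0) (-3,0) (-1,3) (-1,3) (0,2) (-1,0) (0,2) (-1,0)
{zsfW} → row (5,2) (5,2) (-1,3) (-1,3) (0,2) (-1,0) (0,2) (-1,0)
{zskU} → row (-3,0) (-3,0) (-1,3) (-1,3) (-1,1) (-1,1) (-1,1) (-1,1)
{zskW} → row (5,2) (5,2) (-1,3) (-1,3) (-1,1) (-1,1) (-1,1) (-1,1)
{xpfU, xpfW, xpkU, xpkW, xsfU, xsfW, xskU, xskW} → row (1,0) (1,0) (1,0) (1,0) (1,0) (1,0) (1,0) (1,0)
That's 7 distinct rows out of 16 strategies.

7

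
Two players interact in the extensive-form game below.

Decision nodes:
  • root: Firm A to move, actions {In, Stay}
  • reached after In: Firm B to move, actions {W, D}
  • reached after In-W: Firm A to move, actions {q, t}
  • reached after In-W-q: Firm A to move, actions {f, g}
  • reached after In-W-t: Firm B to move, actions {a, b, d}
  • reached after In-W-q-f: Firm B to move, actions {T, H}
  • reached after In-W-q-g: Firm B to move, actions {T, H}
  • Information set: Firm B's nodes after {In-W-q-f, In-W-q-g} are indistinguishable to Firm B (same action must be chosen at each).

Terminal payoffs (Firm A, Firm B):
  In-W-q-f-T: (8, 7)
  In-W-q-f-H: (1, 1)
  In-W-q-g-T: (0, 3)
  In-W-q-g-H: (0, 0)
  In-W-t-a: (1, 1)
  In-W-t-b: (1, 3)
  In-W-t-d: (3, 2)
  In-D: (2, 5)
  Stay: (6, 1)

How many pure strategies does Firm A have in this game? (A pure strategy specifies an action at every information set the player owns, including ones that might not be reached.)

Firm A owns the root with actions {In, Stay} — two choices.
Firm A owns the node after In-W with actions {q, t} — two choices.
Firm A owns the node after In-W-q with actions {f, g} — two choices.
A pure strategy fixes one action at each information set independently, so the count is the product 2 × 2 × 2 = 8.

8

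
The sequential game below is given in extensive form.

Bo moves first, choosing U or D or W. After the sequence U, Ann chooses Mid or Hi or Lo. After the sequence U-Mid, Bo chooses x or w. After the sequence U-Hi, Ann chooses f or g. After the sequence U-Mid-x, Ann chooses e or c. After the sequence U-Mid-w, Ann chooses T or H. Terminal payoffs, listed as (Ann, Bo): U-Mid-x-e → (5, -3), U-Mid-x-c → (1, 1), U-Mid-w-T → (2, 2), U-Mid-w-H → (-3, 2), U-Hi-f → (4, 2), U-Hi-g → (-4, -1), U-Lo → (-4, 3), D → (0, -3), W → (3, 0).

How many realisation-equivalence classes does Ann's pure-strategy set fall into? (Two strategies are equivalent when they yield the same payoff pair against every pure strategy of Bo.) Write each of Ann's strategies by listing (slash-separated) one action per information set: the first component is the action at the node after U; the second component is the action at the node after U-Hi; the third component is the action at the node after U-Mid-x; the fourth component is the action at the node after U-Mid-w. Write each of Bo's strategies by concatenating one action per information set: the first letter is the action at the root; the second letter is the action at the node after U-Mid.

Ann has 24 pure strategies: Mid/f/e/T, Mid/f/e/H, Mid/f/c/T, Mid/f/c/H, Mid/g/e/T, Mid/g/e/H, Mid/g/c/T, Mid/g/c/H, Hi/f/e/T, Hi/f/e/H, Hi/f/c/T, Hi/f/c/H, Hi/g/e/T, Hi/g/e/H, Hi/g/c/T, Hi/g/c/H, Lo/f/e/T, Lo/f/e/H, Lo/f/c/T, Lo/f/c/H, Lo/g/e/T, Lo/g/e/H, Lo/g/c/T, Lo/g/c/H. Columns: Ux, Uw, Dx, Dw, Wx, Ww.
{Mid/f/e/T, Mid/g/e/T} → row (5,-3) (2,2) (0,-3) (0,-3) (3,0) (3,0)
{Mid/f/e/H, Mid/g/e/H} → row (5,-3) (-3,2) (0,-3) (0,-3) (3,0) (3,0)
{Mid/f/c/T, Mid/g/c/T} → row (1,1) (2,2) (0,-3) (0,-3) (3,0) (3,0)
{Mid/f/c/H, Mid/g/c/H} → row (1,1) (-3,2) (0,-3) (0,-3) (3,0) (3,0)
{Hi/f/e/T, Hi/f/e/H, Hi/f/c/T, Hi/f/c/H} → row (4,2) (4,2) (0,-3) (0,-3) (3,0) (3,0)
{Hi/g/e/T, Hi/g/e/H, Hi/g/c/T, Hi/g/c/H} → row (-4,-1) (-4,-1) (0,-3) (0,-3) (3,0) (3,0)
{Lo/f/e/T, Lo/f/e/H, Lo/f/c/T, Lo/f/c/H, Lo/g/e/T, Lo/g/e/H, Lo/g/c/T, Lo/g/c/H} → row (-4,3) (-4,3) (0,-3) (0,-3) (3,0) (3,0)
That's 7 distinct rows out of 24 strategies.

7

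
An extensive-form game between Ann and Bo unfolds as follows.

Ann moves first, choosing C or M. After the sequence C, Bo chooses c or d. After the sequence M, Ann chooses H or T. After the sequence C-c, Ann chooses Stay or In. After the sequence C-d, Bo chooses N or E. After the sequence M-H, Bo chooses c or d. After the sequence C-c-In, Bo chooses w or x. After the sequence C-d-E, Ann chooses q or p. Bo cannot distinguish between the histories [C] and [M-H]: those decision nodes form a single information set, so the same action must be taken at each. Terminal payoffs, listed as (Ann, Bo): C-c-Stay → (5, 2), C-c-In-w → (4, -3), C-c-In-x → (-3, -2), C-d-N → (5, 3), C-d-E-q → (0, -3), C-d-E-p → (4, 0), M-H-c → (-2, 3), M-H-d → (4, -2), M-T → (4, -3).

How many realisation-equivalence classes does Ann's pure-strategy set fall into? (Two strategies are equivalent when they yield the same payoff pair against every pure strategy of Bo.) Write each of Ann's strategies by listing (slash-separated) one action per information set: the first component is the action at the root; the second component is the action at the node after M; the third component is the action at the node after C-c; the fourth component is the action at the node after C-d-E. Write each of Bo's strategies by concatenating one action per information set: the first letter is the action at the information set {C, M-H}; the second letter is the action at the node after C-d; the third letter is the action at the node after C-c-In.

6

Ann has 16 pure strategies: C/H/Stay/q, C/H/Stay/p, C/H/In/q, C/H/In/p, C/T/Stay/q, C/T/Stay/p, C/T/In/q, C/T/In/p, M/H/Stay/q, M/H/Stay/p, M/H/In/q, M/H/In/p, M/T/Stay/q, M/T/Stay/p, M/T/In/q, M/T/In/p. Columns: cNw, cNx, cEw, cEx, dNw, dNx, dEw, dEx.
{C/H/Stay/q, C/T/Stay/q} → row (5,2) (5,2) (5,2) (5,2) (5,3) (5,3) (0,-3) (0,-3)
{C/H/Stay/p, C/T/Stay/p} → row (5,2) (5,2) (5,2) (5,2) (5,3) (5,3) (4,0) (4,0)
{C/H/In/q, C/T/In/q} → row (4,-3) (-3,-2) (4,-3) (-3,-2) (5,3) (5,3) (0,-3) (0,-3)
{C/H/In/p, C/T/In/p} → row (4,-3) (-3,-2) (4,-3) (-3,-2) (5,3) (5,3) (4,0) (4,0)
{M/H/Stay/q, M/H/Stay/p, M/H/In/q, M/H/In/p} → row (-2,3) (-2,3) (-2,3) (-2,3) (4,-2) (4,-2) (4,-2) (4,-2)
{M/T/Stay/q, M/T/Stay/p, M/T/In/q, M/T/In/p} → row (4,-3) (4,-3) (4,-3) (4,-3) (4,-3) (4,-3) (4,-3) (4,-3)
That's 6 distinct rows out of 16 strategies.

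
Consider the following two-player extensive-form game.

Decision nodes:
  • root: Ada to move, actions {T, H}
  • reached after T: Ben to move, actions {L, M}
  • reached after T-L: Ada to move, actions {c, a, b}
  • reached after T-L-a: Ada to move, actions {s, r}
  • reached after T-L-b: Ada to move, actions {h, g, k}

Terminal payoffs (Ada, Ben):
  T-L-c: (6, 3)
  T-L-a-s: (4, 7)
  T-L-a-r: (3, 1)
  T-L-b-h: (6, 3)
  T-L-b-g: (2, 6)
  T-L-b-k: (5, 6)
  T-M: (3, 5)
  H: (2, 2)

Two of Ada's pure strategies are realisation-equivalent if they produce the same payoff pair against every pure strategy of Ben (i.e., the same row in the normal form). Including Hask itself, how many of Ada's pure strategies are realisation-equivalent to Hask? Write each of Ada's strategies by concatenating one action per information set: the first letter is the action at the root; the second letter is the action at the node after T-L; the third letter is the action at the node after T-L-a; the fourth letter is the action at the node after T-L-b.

18

Row for Hask (columns L, M): (2,2) (2,2).
Under Hask, Ada's choice at the node after T-L and at the node after T-L-a and at the node after T-L-b can never be reached regardless of what Ben does, so varying those choices leaves every outcome unchanged.
Holding the reachable choices fixed and varying the unreachable ones freely already gives 3 × 2 × 3 = 18 equivalent strategies.
No other strategy reproduces this row, so those 18 are the full class: Hcsh, Hcsg, Hcsk, Hcrh, Hcrg, Hcrk, Hash, Hasg, Hask, Harh, Harg, Hark, Hbsh, Hbsg, Hbsk, Hbrh, Hbrg, Hbrk.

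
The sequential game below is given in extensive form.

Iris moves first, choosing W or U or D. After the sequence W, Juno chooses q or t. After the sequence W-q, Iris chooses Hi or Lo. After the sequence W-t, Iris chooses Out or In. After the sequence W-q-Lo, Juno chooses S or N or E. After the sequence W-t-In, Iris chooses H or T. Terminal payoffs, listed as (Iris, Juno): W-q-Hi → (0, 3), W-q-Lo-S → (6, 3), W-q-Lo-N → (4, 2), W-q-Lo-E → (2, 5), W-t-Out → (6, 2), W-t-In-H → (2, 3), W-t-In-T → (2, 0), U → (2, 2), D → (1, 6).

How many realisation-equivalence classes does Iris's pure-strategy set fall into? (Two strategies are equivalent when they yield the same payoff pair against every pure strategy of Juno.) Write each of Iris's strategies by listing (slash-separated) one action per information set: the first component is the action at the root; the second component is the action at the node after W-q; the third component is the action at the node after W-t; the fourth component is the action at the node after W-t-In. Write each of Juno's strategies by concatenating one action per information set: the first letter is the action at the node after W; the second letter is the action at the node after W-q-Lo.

8

Iris has 24 pure strategies: W/Hi/Out/H, W/Hi/Out/T, W/Hi/In/H, W/Hi/In/T, W/Lo/Out/H, W/Lo/Out/T, W/Lo/In/H, W/Lo/In/T, U/Hi/Out/H, U/Hi/Out/T, U/Hi/In/H, U/Hi/In/T, U/Lo/Out/H, U/Lo/Out/T, U/Lo/In/H, U/Lo/In/T, D/Hi/Out/H, D/Hi/Out/T, D/Hi/In/H, D/Hi/In/T, D/Lo/Out/H, D/Lo/Out/T, D/Lo/In/H, D/Lo/In/T. Columns: qS, qN, qE, tS, tN, tE.
{W/Hi/Out/H, W/Hi/Out/T} → row (0,3) (0,3) (0,3) (6,2) (6,2) (6,2)
{W/Hi/In/H} → row (0,3) (0,3) (0,3) (2,3) (2,3) (2,3)
{W/Hi/In/T} → row (0,3) (0,3) (0,3) (2,0) (2,0) (2,0)
{W/Lo/Out/H, W/Lo/Out/T} → row (6,3) (4,2) (2,5) (6,2) (6,2) (6,2)
{W/Lo/In/H} → row (6,3) (4,2) (2,5) (2,3) (2,3) (2,3)
{W/Lo/In/T} → row (6,3) (4,2) (2,5) (2,0) (2,0) (2,0)
{U/Hi/Out/H, U/Hi/Out/T, U/Hi/In/H, U/Hi/In/T, U/Lo/Out/H, U/Lo/Out/T, U/Lo/In/H, U/Lo/In/T} → row (2,2) (2,2) (2,2) (2,2) (2,2) (2,2)
{D/Hi/Out/H, D/Hi/Out/T, D/Hi/In/H, D/Hi/In/T, D/Lo/Out/H, D/Lo/Out/T, D/Lo/In/H, D/Lo/In/T} → row (1,6) (1,6) (1,6) (1,6) (1,6) (1,6)
That's 8 distinct rows out of 24 strategies.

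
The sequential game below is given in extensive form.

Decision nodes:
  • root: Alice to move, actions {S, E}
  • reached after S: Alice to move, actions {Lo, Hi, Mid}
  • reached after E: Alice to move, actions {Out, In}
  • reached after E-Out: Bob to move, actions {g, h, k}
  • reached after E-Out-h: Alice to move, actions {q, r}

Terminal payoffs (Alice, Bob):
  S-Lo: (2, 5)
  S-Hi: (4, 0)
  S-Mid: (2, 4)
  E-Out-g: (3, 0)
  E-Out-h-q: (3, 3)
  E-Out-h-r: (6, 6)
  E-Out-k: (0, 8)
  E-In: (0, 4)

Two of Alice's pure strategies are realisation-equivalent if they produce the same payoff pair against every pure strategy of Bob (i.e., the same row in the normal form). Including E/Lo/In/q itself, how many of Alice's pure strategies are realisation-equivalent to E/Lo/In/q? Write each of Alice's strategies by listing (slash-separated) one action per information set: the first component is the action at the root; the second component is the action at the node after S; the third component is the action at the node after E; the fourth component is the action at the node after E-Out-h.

Row for E/Lo/In/q (columns g, h, k): (0,4) (0,4) (0,4).
Under E/Lo/In/q, Alice's choice at the node after S and at the node after E-Out-h can never be reached regardless of what Bob does, so varying those choices leaves every outcome unchanged.
Holding the reachable choices fixed and varying the unreachable ones freely already gives 3 × 2 = 6 equivalent strategies.
No other strategy reproduces this row, so those 6 are the full class: E/Lo/In/q, E/Lo/In/r, E/Hi/In/q, E/Hi/In/r, E/Mid/In/q, E/Mid/In/r.

6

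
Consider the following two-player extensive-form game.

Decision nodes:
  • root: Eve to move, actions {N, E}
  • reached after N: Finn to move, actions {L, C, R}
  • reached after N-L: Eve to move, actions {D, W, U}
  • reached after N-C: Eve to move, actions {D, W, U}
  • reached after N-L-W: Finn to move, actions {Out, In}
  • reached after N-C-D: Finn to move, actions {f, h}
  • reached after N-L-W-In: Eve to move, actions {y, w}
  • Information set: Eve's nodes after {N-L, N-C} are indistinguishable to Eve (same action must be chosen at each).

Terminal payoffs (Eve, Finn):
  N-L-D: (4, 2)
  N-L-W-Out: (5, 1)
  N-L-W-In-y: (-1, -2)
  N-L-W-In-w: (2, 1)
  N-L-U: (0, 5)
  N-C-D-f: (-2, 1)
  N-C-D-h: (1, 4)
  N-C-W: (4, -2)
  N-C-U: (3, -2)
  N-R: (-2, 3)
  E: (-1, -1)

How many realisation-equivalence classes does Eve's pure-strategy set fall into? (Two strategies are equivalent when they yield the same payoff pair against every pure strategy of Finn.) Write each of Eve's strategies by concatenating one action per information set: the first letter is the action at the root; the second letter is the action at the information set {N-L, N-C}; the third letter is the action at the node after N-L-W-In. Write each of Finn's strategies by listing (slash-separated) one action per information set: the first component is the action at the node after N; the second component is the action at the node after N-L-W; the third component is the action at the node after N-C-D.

5

Eve has 12 pure strategies: NDy, NDw, NWy, NWw, NUy, NUw, EDy, EDw, EWy, EWw, EUy, EUw. Columns: L/Out/f, L/Out/h, L/In/f, L/In/h, C/Out/f, C/Out/h, C/In/f, C/In/h, R/Out/f, R/Out/h, R/In/f, R/In/h.
{NDy, NDw} → row (4,2) (4,2) (4,2) (4,2) (-2,1) (1,4) (-2,1) (1,4) (-2,3) (-2,3) (-2,3) (-2,3)
{NWy} → row (5,1) (5,1) (-1,-2) (-1,-2) (4,-2) (4,-2) (4,-2) (4,-2) (-2,3) (-2,3) (-2,3) (-2,3)
{NWw} → row (5,1) (5,1) (2,1) (2,1) (4,-2) (4,-2) (4,-2) (4,-2) (-2,3) (-2,3) (-2,3) (-2,3)
{NUy, NUw} → row (0,5) (0,5) (0,5) (0,5) (3,-2) (3,-2) (3,-2) (3,-2) (-2,3) (-2,3) (-2,3) (-2,3)
{EDy, EDw, EWy, EWw, EUy, EUw} → row (-1,-1) (-1,-1) (-1,-1) (-1,-1) (-1,-1) (-1,-1) (-1,-1) (-1,-1) (-1,-1) (-1,-1) (-1,-1) (-1,-1)
That's 5 distinct rows out of 12 strategies.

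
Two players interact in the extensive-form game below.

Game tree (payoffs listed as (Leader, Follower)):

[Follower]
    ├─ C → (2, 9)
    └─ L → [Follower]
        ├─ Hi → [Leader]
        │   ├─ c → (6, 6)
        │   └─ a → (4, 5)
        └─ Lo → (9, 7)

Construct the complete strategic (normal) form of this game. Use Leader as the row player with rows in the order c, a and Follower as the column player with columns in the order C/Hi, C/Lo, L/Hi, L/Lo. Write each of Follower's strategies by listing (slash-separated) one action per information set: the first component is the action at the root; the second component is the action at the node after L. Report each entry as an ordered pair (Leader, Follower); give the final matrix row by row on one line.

Row c: C/Hi→(2,9), C/Lo→(2,9), L/Hi→(6,6), L/Lo→(9,7)
Row a: C/Hi→(2,9), C/Lo→(2,9), L/Hi→(4,5), L/Lo→(9,7)

c: (2,9) (2,9) (6,6) (9,7) | a: (2,9) (2,9) (4,5) (9,7)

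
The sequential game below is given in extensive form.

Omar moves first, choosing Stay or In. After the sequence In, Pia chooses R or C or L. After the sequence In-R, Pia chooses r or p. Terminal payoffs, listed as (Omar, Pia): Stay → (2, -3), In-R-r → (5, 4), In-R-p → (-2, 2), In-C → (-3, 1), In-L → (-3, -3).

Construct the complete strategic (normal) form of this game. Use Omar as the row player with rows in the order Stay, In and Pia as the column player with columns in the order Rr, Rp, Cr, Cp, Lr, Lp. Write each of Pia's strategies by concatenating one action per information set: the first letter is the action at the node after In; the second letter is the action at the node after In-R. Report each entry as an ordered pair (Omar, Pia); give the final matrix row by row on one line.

           Rr       Rp       Cr       Cp       Lr       Lp
Stay   (2,-3)   (2,-3)   (2,-3)   (2,-3)   (2,-3)   (2,-3)
  In    (5,4)   (-2,2)   (-3,1)   (-3,1)  (-3,-3)  (-3,-3)

Stay: (2,-3) (2,-3) (2,-3) (2,-3) (2,-3) (2,-3) | In: (5,4) (-2,2) (-3,1) (-3,1) (-3,-3) (-3,-3)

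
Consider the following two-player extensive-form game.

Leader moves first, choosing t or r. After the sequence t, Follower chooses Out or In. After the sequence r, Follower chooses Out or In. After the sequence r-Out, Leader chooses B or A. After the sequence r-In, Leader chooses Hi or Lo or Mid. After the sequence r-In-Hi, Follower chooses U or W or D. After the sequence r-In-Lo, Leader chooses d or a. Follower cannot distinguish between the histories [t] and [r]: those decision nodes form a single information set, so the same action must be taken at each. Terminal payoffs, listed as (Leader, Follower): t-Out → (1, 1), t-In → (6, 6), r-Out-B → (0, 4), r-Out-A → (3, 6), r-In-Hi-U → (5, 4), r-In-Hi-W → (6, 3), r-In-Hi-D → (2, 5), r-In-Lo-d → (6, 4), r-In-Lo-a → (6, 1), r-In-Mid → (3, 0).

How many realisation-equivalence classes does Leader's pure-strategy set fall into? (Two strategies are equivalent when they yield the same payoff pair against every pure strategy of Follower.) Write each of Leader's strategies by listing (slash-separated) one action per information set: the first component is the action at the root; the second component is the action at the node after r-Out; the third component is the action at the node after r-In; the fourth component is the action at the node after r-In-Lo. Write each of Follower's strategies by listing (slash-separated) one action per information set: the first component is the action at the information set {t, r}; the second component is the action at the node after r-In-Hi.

9

Leader has 24 pure strategies: t/B/Hi/d, t/B/Hi/a, t/B/Lo/d, t/B/Lo/a, t/B/Mid/d, t/B/Mid/a, t/A/Hi/d, t/A/Hi/a, t/A/Lo/d, t/A/Lo/a, t/A/Mid/d, t/A/Mid/a, r/B/Hi/d, r/B/Hi/a, r/B/Lo/d, r/B/Lo/a, r/B/Mid/d, r/B/Mid/a, r/A/Hi/d, r/A/Hi/a, r/A/Lo/d, r/A/Lo/a, r/A/Mid/d, r/A/Mid/a. Columns: Out/U, Out/W, Out/D, In/U, In/W, In/D.
{t/B/Hi/d, t/B/Hi/a, t/B/Lo/d, t/B/Lo/a, t/B/Mid/d, t/B/Mid/a, t/A/Hi/d, t/A/Hi/a, t/A/Lo/d, t/A/Lo/a, t/A/Mid/d, t/A/Mid/a} → row (1,1) (1,1) (1,1) (6,6) (6,6) (6,6)
{r/B/Hi/d, r/B/Hi/a} → row (0,4) (0,4) (0,4) (5,4) (6,3) (2,5)
{r/B/Lo/d} → row (0,4) (0,4) (0,4) (6,4) (6,4) (6,4)
{r/B/Lo/a} → row (0,4) (0,4) (0,4) (6,1) (6,1) (6,1)
{r/B/Mid/d, r/B/Mid/a} → row (0,4) (0,4) (0,4) (3,0) (3,0) (3,0)
{r/A/Hi/d, r/A/Hi/a} → row (3,6) (3,6) (3,6) (5,4) (6,3) (2,5)
{r/A/Lo/d} → row (3,6) (3,6) (3,6) (6,4) (6,4) (6,4)
{r/A/Lo/a} → row (3,6) (3,6) (3,6) (6,1) (6,1) (6,1)
{r/A/Mid/d, r/A/Mid/a} → row (3,6) (3,6) (3,6) (3,0) (3,0) (3,0)
That's 9 distinct rows out of 24 strategies.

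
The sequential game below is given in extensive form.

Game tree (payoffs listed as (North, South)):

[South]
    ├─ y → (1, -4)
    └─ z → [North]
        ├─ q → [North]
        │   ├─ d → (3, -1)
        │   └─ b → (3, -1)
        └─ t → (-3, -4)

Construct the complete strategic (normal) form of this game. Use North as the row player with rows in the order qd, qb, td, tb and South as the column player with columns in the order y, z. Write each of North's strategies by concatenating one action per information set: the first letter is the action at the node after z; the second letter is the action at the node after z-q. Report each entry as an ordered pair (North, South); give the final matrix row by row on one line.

Row qd: y→(1,-4), z→(3,-1)
Row qb: y→(1,-4), z→(3,-1)
Row td: y→(1,-4), z→(-3,-4)
Row tb: y→(1,-4), z→(-3,-4)

qd: (1,-4) (3,-1) | qb: (1,-4) (3,-1) | td: (1,-4) (-3,-4) | tb: (1,-4) (-3,-4)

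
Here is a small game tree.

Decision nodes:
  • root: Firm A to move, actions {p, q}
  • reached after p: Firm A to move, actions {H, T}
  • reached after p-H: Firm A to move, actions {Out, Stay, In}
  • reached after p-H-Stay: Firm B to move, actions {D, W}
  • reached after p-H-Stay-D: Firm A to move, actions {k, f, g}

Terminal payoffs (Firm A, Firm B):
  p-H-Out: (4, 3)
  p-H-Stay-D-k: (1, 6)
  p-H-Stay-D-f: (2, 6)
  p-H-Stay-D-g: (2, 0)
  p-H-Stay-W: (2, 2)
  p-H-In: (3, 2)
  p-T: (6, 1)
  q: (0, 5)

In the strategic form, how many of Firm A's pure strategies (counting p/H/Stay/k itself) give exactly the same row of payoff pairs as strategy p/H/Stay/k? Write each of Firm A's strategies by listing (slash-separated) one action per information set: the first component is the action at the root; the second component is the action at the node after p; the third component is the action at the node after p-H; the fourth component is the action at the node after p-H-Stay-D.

Row for p/H/Stay/k (columns D, W): (1,6) (2,2).
Every one of Firm A's information sets is on the play path for some reply by Firm B when Firm A follows p/H/Stay/k.
Changing the action at any of them therefore changes at least one column, so only p/H/Stay/k itself gives this row.

1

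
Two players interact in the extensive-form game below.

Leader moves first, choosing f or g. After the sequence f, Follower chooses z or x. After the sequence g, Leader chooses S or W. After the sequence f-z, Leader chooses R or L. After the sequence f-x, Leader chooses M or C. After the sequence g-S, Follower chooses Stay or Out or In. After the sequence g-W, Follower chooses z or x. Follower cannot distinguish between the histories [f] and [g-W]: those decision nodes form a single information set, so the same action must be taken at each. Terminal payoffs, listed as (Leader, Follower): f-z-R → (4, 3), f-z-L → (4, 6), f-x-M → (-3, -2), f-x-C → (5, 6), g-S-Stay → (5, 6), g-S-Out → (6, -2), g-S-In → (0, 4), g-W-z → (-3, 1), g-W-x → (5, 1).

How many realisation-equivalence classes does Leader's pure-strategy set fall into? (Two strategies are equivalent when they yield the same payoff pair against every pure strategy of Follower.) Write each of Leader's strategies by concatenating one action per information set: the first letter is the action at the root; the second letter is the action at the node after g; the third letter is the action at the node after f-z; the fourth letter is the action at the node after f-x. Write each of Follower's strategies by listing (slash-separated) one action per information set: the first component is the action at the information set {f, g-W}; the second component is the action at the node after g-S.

6

Leader has 16 pure strategies: fSRM, fSRC, fSLM, fSLC, fWRM, fWRC, fWLM, fWLC, gSRM, gSRC, gSLM, gSLC, gWRM, gWRC, gWLM, gWLC. Columns: z/Stay, z/Out, z/In, x/Stay, x/Out, x/In.
{fSRM, fWRM} → row (4,3) (4,3) (4,3) (-3,-2) (-3,-2) (-3,-2)
{fSRC, fWRC} → row (4,3) (4,3) (4,3) (5,6) (5,6) (5,6)
{fSLM, fWLM} → row (4,6) (4,6) (4,6) (-3,-2) (-3,-2) (-3,-2)
{fSLC, fWLC} → row (4,6) (4,6) (4,6) (5,6) (5,6) (5,6)
{gSRM, gSRC, gSLM, gSLC} → row (5,6) (6,-2) (0,4) (5,6) (6,-2) (0,4)
{gWRM, gWRC, gWLM, gWLC} → row (-3,1) (-3,1) (-3,1) (5,1) (5,1) (5,1)
That's 6 distinct rows out of 16 strategies.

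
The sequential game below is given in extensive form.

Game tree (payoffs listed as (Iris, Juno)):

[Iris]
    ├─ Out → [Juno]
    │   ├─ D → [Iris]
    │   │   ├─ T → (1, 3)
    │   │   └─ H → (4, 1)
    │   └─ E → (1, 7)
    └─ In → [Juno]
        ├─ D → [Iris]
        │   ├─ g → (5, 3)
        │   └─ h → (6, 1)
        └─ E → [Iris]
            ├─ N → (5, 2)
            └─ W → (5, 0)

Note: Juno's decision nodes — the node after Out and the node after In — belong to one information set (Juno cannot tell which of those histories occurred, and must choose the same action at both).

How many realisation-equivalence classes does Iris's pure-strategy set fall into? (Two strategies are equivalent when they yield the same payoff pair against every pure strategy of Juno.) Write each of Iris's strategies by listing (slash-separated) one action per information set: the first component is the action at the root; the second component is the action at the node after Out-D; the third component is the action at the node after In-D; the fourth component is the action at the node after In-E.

6

Iris has 16 pure strategies: Out/T/g/N, Out/T/g/W, Out/T/h/N, Out/T/h/W, Out/H/g/N, Out/H/g/W, Out/H/h/N, Out/H/h/W, In/T/g/N, In/T/g/W, In/T/h/N, In/T/h/W, In/H/g/N, In/H/g/W, In/H/h/N, In/H/h/W. Columns: D, E.
{Out/T/g/N, Out/T/g/W, Out/T/h/N, Out/T/h/W} → row (1,3) (1,7)
{Out/H/g/N, Out/H/g/W, Out/H/h/N, Out/H/h/W} → row (4,1) (1,7)
{In/T/g/N, In/H/g/N} → row (5,3) (5,2)
{In/T/g/W, In/H/g/W} → row (5,3) (5,0)
{In/T/h/N, In/H/h/N} → row (6,1) (5,2)
{In/T/h/W, In/H/h/W} → row (6,1) (5,0)
That's 6 distinct rows out of 16 strategies.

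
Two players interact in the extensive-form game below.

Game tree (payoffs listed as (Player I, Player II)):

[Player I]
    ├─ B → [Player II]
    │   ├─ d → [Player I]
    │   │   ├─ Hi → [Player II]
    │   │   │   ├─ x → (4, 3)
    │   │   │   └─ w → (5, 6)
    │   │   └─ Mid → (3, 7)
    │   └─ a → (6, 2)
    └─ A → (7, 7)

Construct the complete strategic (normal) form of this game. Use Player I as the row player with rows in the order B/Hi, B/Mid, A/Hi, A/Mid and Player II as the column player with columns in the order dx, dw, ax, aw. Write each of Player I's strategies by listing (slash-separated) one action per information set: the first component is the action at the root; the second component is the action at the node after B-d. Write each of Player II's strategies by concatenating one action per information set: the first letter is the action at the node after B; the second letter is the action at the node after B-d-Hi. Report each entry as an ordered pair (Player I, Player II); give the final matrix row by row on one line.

B/Hi: (4,3) (5,6) (6,2) (6,2) | B/Mid: (3,7) (3,7) (6,2) (6,2) | A/Hi: (7,7) (7,7) (7,7) (7,7) | A/Mid: (7,7) (7,7) (7,7) (7,7)

            dx       dw       ax       aw
 B/Hi    (4,3)    (5,6)    (6,2)    (6,2)
B/Mid    (3,7)    (3,7)    (6,2)    (6,2)
 A/Hi    (7,7)    (7,7)    (7,7)    (7,7)
A/Mid    (7,7)    (7,7)    (7,7)    (7,7)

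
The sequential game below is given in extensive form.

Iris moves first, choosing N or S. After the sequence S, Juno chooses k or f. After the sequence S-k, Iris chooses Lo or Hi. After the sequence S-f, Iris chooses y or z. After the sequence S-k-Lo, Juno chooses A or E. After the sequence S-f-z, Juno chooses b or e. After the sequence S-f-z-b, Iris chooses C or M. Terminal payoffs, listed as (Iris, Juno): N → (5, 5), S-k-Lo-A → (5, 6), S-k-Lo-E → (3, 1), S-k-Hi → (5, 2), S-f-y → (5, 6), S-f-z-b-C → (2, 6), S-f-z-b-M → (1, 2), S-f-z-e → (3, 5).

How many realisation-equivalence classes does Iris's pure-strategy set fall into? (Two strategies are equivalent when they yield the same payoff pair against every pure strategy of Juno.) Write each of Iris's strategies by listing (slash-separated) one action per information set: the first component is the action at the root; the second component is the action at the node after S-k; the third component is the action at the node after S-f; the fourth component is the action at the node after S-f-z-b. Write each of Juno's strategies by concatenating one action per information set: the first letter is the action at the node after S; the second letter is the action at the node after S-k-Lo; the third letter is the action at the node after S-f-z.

Iris has 16 pure strategies: N/Lo/y/C, N/Lo/y/M, N/Lo/z/C, N/Lo/z/M, N/Hi/y/C, N/Hi/y/M, N/Hi/z/C, N/Hi/z/M, S/Lo/y/C, S/Lo/y/M, S/Lo/z/C, S/Lo/z/M, S/Hi/y/C, S/Hi/y/M, S/Hi/z/C, S/Hi/z/M. Columns: kAb, kAe, kEb, kEe, fAb, fAe, fEb, fEe.
{N/Lo/y/C, N/Lo/y/M, N/Lo/z/C, N/Lo/z/M, N/Hi/y/C, N/Hi/y/M, N/Hi/z/C, N/Hi/z/M} → row (5,5) (5,5) (5,5) (5,5) (5,5) (5,5) (5,5) (5,5)
{S/Lo/y/C, S/Lo/y/M} → row (5,6) (5,6) (3,1) (3,1) (5,6) (5,6) (5,6) (5,6)
{S/Lo/z/C} → row (5,6) (5,6) (3,1) (3,1) (2,6) (3,5) (2,6) (3,5)
{S/Lo/z/M} → row (5,6) (5,6) (3,1) (3,1) (1,2) (3,5) (1,2) (3,5)
{S/Hi/y/C, S/Hi/y/M} → row (5,2) (5,2) (5,2) (5,2) (5,6) (5,6) (5,6) (5,6)
{S/Hi/z/C} → row (5,2) (5,2) (5,2) (5,2) (2,6) (3,5) (2,6) (3,5)
{S/Hi/z/M} → row (5,2) (5,2) (5,2) (5,2) (1,2) (3,5) (1,2) (3,5)
That's 7 distinct rows out of 16 strategies.

7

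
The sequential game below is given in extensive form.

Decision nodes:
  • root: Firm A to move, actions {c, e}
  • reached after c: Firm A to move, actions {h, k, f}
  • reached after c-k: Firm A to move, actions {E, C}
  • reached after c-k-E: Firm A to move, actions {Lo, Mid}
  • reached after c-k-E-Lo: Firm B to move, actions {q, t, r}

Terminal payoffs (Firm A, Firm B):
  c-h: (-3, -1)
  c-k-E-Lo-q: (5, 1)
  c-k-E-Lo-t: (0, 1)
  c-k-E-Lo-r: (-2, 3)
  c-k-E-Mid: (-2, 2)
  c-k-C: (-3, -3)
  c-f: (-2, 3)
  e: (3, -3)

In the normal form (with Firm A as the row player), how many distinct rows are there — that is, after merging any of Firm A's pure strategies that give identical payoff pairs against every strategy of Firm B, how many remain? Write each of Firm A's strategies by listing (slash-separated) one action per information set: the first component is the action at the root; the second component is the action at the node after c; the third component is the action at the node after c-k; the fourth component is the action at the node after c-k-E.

Firm A has 24 pure strategies: c/h/E/Lo, c/h/E/Mid, c/h/C/Lo, c/h/C/Mid, c/k/E/Lo, c/k/E/Mid, c/k/C/Lo, c/k/C/Mid, c/f/E/Lo, c/f/E/Mid, c/f/C/Lo, c/f/C/Mid, e/h/E/Lo, e/h/E/Mid, e/h/C/Lo, e/h/C/Mid, e/k/E/Lo, e/k/E/Mid, e/k/C/Lo, e/k/C/Mid, e/f/E/Lo, e/f/E/Mid, e/f/C/Lo, e/f/C/Mid. Columns: q, t, r.
{c/h/E/Lo, c/h/E/Mid, c/h/C/Lo, c/h/C/Mid} → row (-3,-1) (-3,-1) (-3,-1)
{c/k/E/Lo} → row (5,1) (0,1) (-2,3)
{c/k/E/Mid} → row (-2,2) (-2,2) (-2,2)
{c/k/C/Lo, c/k/C/Mid} → row (-3,-3) (-3,-3) (-3,-3)
{c/f/E/Lo, c/f/E/Mid, c/f/C/Lo, c/f/C/Mid} → row (-2,3) (-2,3) (-2,3)
{e/h/E/Lo, e/h/E/Mid, e/h/C/Lo, e/h/C/Mid, e/k/E/Lo, e/k/E/Mid, e/k/C/Lo, e/k/C/Mid, e/f/E/Lo, e/f/E/Mid, e/f/C/Lo, e/f/C/Mid} → row (3,-3) (3,-3) (3,-3)
That's 6 distinct rows out of 24 strategies.

6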